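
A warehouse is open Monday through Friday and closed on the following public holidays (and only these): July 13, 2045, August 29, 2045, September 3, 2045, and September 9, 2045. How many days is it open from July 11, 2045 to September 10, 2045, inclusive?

42

July 11, 2045 is a Tuesday.
From July 11, 2045 to September 10, 2045 is 62 days inclusive.
62 = 7 × 8 + 6, so there are 8 full weeks plus 6 extra days.
Each full week contributes 5 weekdays (Mon–Fri): 8 × 5 = 40.
The 6 extra days are Tue, Wed, Thu, Fri, Sat, Sun — 4 of them qualify.
Total: 40 + 4 = 44.
Holidays: July 13, 2045 (Thu); August 29, 2045 (Tue); September 3, 2045 (Sun); September 9, 2045 (Sat).
2 of the 4 holidays fall on weekdays; the rest are weekends and were already excluded.
Business days: 44 − 2 = 42.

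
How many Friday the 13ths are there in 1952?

1

The 13th falls on a Friday when the month's 13th has weekday Fri.
Jan 13 is Sun; Feb 13 is Wed; Mar 13 is Thu; Apr 13 is Sun; May 13 is Tue; Jun 13 is Fri ✓; Jul 13 is Sun; Aug 13 is Wed; Sep 13 is Sat; Oct 13 is Mon; Nov 13 is Thu; Dec 13 is Sat.
Friday the 13ths: Jun.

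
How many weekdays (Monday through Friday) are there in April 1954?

22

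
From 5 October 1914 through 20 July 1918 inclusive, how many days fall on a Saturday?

198

5 October 1914 is a Monday.
From 5 October 1914 to 20 July 1918 is 1385 days inclusive.
1385 = 7 × 197 + 6, so there are 197 full weeks plus 6 extra days.
Each full week contributes one Saturday: 197 so far.
The 6 extra days are Monday, Tuesday, Wednesday, Thursday, Friday, Saturday — 1 of them qualifies.
Total: 197 + 1 = 198.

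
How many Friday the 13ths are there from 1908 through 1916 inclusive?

Friday-the-13ths by year:
1908: Mar, Nov
1909: Aug
1910: May
1911: Jan, Oct
1912: Sep, Dec
1913: Jun
1914: Feb, Mar, Nov
1915: Aug
1916: Oct

14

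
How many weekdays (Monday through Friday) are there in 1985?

January 1, 1985 is a Tuesday.
The range spans 365 days (inclusive of both endpoints).
365 = 7 × 52 + 1, so there are 52 full weeks plus 1 extra day.
Each full week contributes 5 weekdays (Mon–Fri): 52 × 5 = 260.
The 1 extra day is Tue — 1 of them qualifies.
Total: 260 + 1 = 261.

261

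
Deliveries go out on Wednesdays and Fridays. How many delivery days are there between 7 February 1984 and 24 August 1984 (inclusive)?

7 February 1984 is a Tuesday.
That's 200 days from start to end, counting both.
200 = 7 × 28 + 4, so there are 28 full weeks plus 4 extra days.
Each full week contributes 2 days from the set (Wed, Fri): 28 × 2 = 56.
The 4 extra days are Tuesday, Wednesday, Thursday, Friday — 2 of them qualify.
Total: 56 + 2 = 58.

58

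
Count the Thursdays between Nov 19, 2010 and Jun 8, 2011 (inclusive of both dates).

Nov 19, 2010 is a Friday.
From Nov 19, 2010 to Jun 8, 2011 is 202 days inclusive.
202 = 7 × 28 + 6, so there are 28 full weeks plus 6 extra days.
Each full week contributes one Thursday: 28 so far.
The 6 extra days are Fri, Sat, Sun, Mon, Tue, Wed — none qualify.
Total: 28 + 0 = 28.

28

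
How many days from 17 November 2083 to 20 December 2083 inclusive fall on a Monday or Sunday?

10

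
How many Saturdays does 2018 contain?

2018-01-01 is a Monday.
The range spans 365 days (inclusive of both endpoints).
365 = 7 × 52 + 1, so there are 52 full weeks plus 1 extra day.
Each full week contributes one Saturday: 52 so far.
The 1 extra day is Monday — none qualify.
Total: 52 + 0 = 52.

52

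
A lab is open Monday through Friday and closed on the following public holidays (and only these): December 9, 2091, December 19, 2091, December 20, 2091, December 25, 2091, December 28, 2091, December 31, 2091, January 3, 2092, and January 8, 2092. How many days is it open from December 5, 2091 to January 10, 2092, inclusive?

December 5, 2091 is a Wednesday.
From December 5, 2091 to January 10, 2092 is 37 days inclusive.
37 = 7 × 5 + 2, so there are 5 full weeks plus 2 extra days.
Each full week contributes 5 weekdays (Mon–Fri): 5 × 5 = 25.
The 2 extra days are Wed, Thu — 2 of them qualify.
Total: 25 + 2 = 27.
Holidays: December 9, 2091 (Sun); December 19, 2091 (Wed); December 20, 2091 (Thu); December 25, 2091 (Tue); December 28, 2091 (Fri); December 31, 2091 (Mon); January 3, 2092 (Thu); January 8, 2092 (Tue).
7 of the 8 holidays fall on weekdays; the rest are weekends and were already excluded.
Business days: 27 − 7 = 20.

20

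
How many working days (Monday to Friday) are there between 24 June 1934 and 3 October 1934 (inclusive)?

24 June 1934 is a Sunday.
The range spans 102 days (inclusive of both endpoints).
102 = 7 × 14 + 4, so there are 14 full weeks plus 4 extra days.
Each full week contributes 5 weekdays (Mon–Fri): 14 × 5 = 70.
The 4 extra days are Sun, Mon, Tue, Wed — 3 of them qualify.
Total: 70 + 3 = 73.

73 weekdays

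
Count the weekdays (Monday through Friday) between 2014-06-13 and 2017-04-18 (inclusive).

743 weekdays

2014-06-13 is a Friday.
That's 1041 days from start to end, counting both.
1041 = 7 × 148 + 5, so there are 148 full weeks plus 5 extra days.
Each full week contributes 5 weekdays (Mon–Fri): 148 × 5 = 740.
The 5 extra days are Friday, Saturday, Sunday, Monday, Tuesday — 3 of them qualify.
Total: 740 + 3 = 743.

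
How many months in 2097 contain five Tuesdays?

A month has five Tuesdays exactly when Tuesday falls within its first (length − 28) days.
Jan: 31 days, starts Tue → 5 of Tue, Wed, Thu ✓
Feb: 28 days, starts Fri → 5 of (none)
Mar: 31 days, starts Fri → 5 of Fri, Sat, Sun
Apr: 30 days, starts Mon → 5 of Mon, Tue ✓
May: 31 days, starts Wed → 5 of Wed, Thu, Fri
Jun: 30 days, starts Sat → 5 of Sat, Sun
Jul: 31 days, starts Mon → 5 of Mon, Tue, Wed ✓
Aug: 31 days, starts Thu → 5 of Thu, Fri, Sat
Sep: 30 days, starts Sun → 5 of Sun, Mon
Oct: 31 days, starts Tue → 5 of Tue, Wed, Thu ✓
Nov: 30 days, starts Fri → 5 of Fri, Sat
Dec: 31 days, starts Sun → 5 of Sun, Mon, Tue ✓
Months with five Tuesdays: Jan, Apr, Jul, Oct, Dec.

5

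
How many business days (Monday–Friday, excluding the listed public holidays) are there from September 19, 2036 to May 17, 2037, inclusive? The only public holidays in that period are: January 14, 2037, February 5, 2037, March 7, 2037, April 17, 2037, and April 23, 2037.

167 business days

September 19, 2036 is a Friday.
That's 241 days from start to end, counting both.
241 = 7 × 34 + 3, so there are 34 full weeks plus 3 extra days.
Each full week contributes 5 weekdays (Mon–Fri): 34 × 5 = 170.
The 3 extra days are Friday, Saturday, Sunday — 1 of them qualifies.
Total: 170 + 1 = 171.
Holidays: January 14, 2037 (Wed); February 5, 2037 (Thu); March 7, 2037 (Sat); April 17, 2037 (Fri); April 23, 2037 (Thu).
4 of the 5 holidays fall on weekdays; the rest are weekends and were already excluded.
Business days: 171 − 4 = 167.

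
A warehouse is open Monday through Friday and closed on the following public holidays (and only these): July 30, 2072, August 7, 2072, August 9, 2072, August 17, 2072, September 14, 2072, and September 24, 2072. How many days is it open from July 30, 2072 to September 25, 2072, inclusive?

July 30, 2072 is a Saturday.
That's 58 days from start to end, counting both.
58 = 7 × 8 + 2, so there are 8 full weeks plus 2 extra days.
Each full week contributes 5 weekdays (Mon–Fri): 8 × 5 = 40.
The 2 extra days are Sat, Sun — none qualify.
Total: 40 + 0 = 40.
Holidays: July 30, 2072 (Sat); August 7, 2072 (Sun); August 9, 2072 (Tue); August 17, 2072 (Wed); September 14, 2072 (Wed); September 24, 2072 (Sat).
3 of the 6 holidays fall on weekdays; the rest are weekends and were already excluded.
Business days: 40 − 3 = 37.

37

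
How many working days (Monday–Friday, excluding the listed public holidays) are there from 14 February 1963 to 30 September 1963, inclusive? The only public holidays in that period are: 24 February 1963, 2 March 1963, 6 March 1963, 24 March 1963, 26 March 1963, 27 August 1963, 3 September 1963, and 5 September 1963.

158 working days

14 February 1963 is a Thursday.
That's 229 days from start to end, counting both.
229 = 7 × 32 + 5, so there are 32 full weeks plus 5 extra days.
Each full week contributes 5 weekdays (Mon–Fri): 32 × 5 = 160.
The 5 extra days are Thursday, Friday, Saturday, Sunday, Monday — 3 of them qualify.
Total: 160 + 3 = 163.
Holidays: 24 February 1963 (Sun); 2 March 1963 (Sat); 6 March 1963 (Wed); 24 March 1963 (Sun); 26 March 1963 (Tue); 27 August 1963 (Tue); 3 September 1963 (Tue); 5 September 1963 (Thu).
5 of the 8 holidays fall on weekdays; the rest are weekends and were already excluded.
Business days: 163 − 5 = 158.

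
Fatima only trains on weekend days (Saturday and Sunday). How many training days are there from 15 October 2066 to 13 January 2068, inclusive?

130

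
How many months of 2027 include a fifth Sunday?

4

A month has five Sundays exactly when Sunday falls within its first (length − 28) days.
Jan: 31 days, starts Fri → 5 of Fri, Sat, Sun ✓
Feb: 28 days, starts Mon → 5 of (none)
Mar: 31 days, starts Mon → 5 of Mon, Tue, Wed
Apr: 30 days, starts Thu → 5 of Thu, Fri
May: 31 days, starts Sat → 5 of Sat, Sun, Mon ✓
Jun: 30 days, starts Tue → 5 of Tue, Wed
Jul: 31 days, starts Thu → 5 of Thu, Fri, Sat
Aug: 31 days, starts Sun → 5 of Sun, Mon, Tue ✓
Sep: 30 days, starts Wed → 5 of Wed, Thu
Oct: 31 days, starts Fri → 5 of Fri, Sat, Sun ✓
Nov: 30 days, starts Mon → 5 of Mon, Tue
Dec: 31 days, starts Wed → 5 of Wed, Thu, Fri
Months with five Sundays: Jan, May, Aug, Oct.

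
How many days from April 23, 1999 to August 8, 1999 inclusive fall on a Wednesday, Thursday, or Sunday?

April 23, 1999 is a Friday.
From April 23, 1999 to August 8, 1999 is 108 days inclusive.
108 = 7 × 15 + 3, so there are 15 full weeks plus 3 extra days.
Each full week contributes 3 days from the set (Wed, Thu, Sun): 15 × 3 = 45.
The 3 extra days are Fri, Sat, Sun — 1 of them qualifies.
Total: 45 + 1 = 46.

46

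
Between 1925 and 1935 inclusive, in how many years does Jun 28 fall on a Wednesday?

1

Day of week of June 28 in each year:
1925: Sun, 1926: Mon, 1927: Tue, 1928: Thu, 1929: Fri, 1930: Sat, 1931: Sun, 1932: Tue, 1933: Wed ✓, 1934: Thu, 1935: Fri
Wednesdays: 1933.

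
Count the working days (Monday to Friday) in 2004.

January 1, 2004 is a Thursday.
The range spans 366 days (inclusive of both endpoints).
366 = 7 × 52 + 2, so there are 52 full weeks plus 2 extra days.
Each full week contributes 5 weekdays (Mon–Fri): 52 × 5 = 260.
The 2 extra days are Thu, Fri — 2 of them qualify.
Total: 260 + 2 = 262.

262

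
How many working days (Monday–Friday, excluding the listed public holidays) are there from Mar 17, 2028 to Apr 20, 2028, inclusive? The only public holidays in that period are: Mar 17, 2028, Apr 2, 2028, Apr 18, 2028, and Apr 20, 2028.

22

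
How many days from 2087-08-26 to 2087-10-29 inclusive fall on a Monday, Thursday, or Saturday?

27

2087-08-26 is a Tuesday.
That's 65 days from start to end, counting both.
65 = 7 × 9 + 2, so there are 9 full weeks plus 2 extra days.
Each full week contributes 3 days from the set (Mon, Thu, Sat): 9 × 3 = 27.
The 2 extra days are Tue, Wed — none qualify.
Total: 27 + 0 = 27.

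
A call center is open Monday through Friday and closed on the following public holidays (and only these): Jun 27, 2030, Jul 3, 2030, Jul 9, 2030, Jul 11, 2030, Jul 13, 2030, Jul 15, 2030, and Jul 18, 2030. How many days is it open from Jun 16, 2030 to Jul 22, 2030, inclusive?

20

Jun 16, 2030 is a Sunday.
From Jun 16, 2030 to Jul 22, 2030 is 37 days inclusive.
37 = 7 × 5 + 2, so there are 5 full weeks plus 2 extra days.
Each full week contributes 5 weekdays (Mon–Fri): 5 × 5 = 25.
The 2 extra days are Sunday, Monday — 1 of them qualifies.
Total: 25 + 1 = 26.
Holidays: Jun 27, 2030 (Thu); Jul 3, 2030 (Wed); Jul 9, 2030 (Tue); Jul 11, 2030 (Thu); Jul 13, 2030 (Sat); Jul 15, 2030 (Mon); Jul 18, 2030 (Thu).
6 of the 7 holidays fall on weekdays; the rest are weekends and were already excluded.
Business days: 26 − 6 = 20.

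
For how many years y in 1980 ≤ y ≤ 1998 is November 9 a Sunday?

3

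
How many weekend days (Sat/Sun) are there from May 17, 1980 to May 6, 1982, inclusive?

May 17, 1980 is a Saturday.
That's 720 days from start to end, counting both.
720 = 7 × 102 + 6, so there are 102 full weeks plus 6 extra days.
Each full week contributes 2 weekend days (Sat, Sun): 102 × 2 = 204.
The 6 extra days are Sat, Sun, Mon, Tue, Wed, Thu — 2 of them qualify.
Total: 204 + 2 = 206.

206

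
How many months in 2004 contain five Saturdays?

A month has five Saturdays exactly when Saturday falls within its first (length − 28) days.
Jan: 31 days, starts Thu → 5 of Thu, Fri, Sat ✓
Feb: 29 days, starts Sun → 5 of Sun
Mar: 31 days, starts Mon → 5 of Mon, Tue, Wed
Apr: 30 days, starts Thu → 5 of Thu, Fri
May: 31 days, starts Sat → 5 of Sat, Sun, Mon ✓
Jun: 30 days, starts Tue → 5 of Tue, Wed
Jul: 31 days, starts Thu → 5 of Thu, Fri, Sat ✓
Aug: 31 days, starts Sun → 5 of Sun, Mon, Tue
Sep: 30 days, starts Wed → 5 of Wed, Thu
Oct: 31 days, starts Fri → 5 of Fri, Sat, Sun ✓
Nov: 30 days, starts Mon → 5 of Mon, Tue
Dec: 31 days, starts Wed → 5 of Wed, Thu, Fri
Months with five Saturdays: Jan, May, Jul, Oct.

4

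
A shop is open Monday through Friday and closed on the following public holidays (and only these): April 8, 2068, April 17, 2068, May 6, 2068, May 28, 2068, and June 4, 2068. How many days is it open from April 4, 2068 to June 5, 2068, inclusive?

42 working days

April 4, 2068 is a Wednesday.
From April 4, 2068 to June 5, 2068 is 63 days inclusive.
63 = 7 × 9, so the span is exactly 9 full weeks.
Each full week contributes 5 weekdays (Mon–Fri): 9 × 5 = 45.
Total: 45.
Holidays: April 8, 2068 (Sun); April 17, 2068 (Tue); May 6, 2068 (Sun); May 28, 2068 (Mon); June 4, 2068 (Mon).
3 of the 5 holidays fall on weekdays; the rest are weekends and were already excluded.
Business days: 45 − 3 = 42.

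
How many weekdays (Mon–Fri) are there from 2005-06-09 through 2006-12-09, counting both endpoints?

2005-06-09 is a Thursday.
From 2005-06-09 to 2006-12-09 is 549 days inclusive.
549 = 7 × 78 + 3, so there are 78 full weeks plus 3 extra days.
Each full week contributes 5 weekdays (Mon–Fri): 78 × 5 = 390.
The 3 extra days are Thu, Fri, Sat — 2 of them qualify.
Total: 390 + 2 = 392.

392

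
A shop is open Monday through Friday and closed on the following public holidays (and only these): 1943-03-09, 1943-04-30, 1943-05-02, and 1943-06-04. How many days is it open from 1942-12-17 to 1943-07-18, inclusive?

149 business days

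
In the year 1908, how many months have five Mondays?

A month has five Mondays exactly when Monday falls within its first (length − 28) days.
Jan: 31 days, starts Wed → 5 of Wed, Thu, Fri
Feb: 29 days, starts Sat → 5 of Sat
Mar: 31 days, starts Sun → 5 of Sun, Mon, Tue ✓
Apr: 30 days, starts Wed → 5 of Wed, Thu
May: 31 days, starts Fri → 5 of Fri, Sat, Sun
Jun: 30 days, starts Mon → 5 of Mon, Tue ✓
Jul: 31 days, starts Wed → 5 of Wed, Thu, Fri
Aug: 31 days, starts Sat → 5 of Sat, Sun, Mon ✓
Sep: 30 days, starts Tue → 5 of Tue, Wed
Oct: 31 days, starts Thu → 5 of Thu, Fri, Sat
Nov: 30 days, starts Sun → 5 of Sun, Mon ✓
Dec: 31 days, starts Tue → 5 of Tue, Wed, Thu
Months with five Mondays: Mar, Jun, Aug, Nov.

4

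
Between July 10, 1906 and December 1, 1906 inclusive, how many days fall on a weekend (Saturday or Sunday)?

July 10, 1906 is a Tuesday.
From July 10, 1906 to December 1, 1906 is 145 days inclusive.
145 = 7 × 20 + 5, so there are 20 full weeks plus 5 extra days.
Each full week contributes 2 weekend days (Sat, Sun): 20 × 2 = 40.
The 5 extra days are Tue, Wed, Thu, Fri, Sat — 1 of them qualifies.
Total: 40 + 1 = 41.

41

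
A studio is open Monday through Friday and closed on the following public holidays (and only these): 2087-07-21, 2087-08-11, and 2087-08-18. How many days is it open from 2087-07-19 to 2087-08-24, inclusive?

2087-07-19 is a Saturday.
The range spans 37 days (inclusive of both endpoints).
37 = 7 × 5 + 2, so there are 5 full weeks plus 2 extra days.
Each full week contributes 5 weekdays (Mon–Fri): 5 × 5 = 25.
The 2 extra days are Saturday, Sunday — none qualify.
Total: 25 + 0 = 25.
Holidays: 2087-07-21 (Mon); 2087-08-11 (Mon); 2087-08-18 (Mon).
All 3 holidays fall on weekdays, so subtract 3.
Business days: 25 − 3 = 22.

22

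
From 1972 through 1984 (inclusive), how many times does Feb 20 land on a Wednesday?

2

Day of week of February 20 in each year:
1972: Sun, 1973: Tue, 1974: Wed ✓, 1975: Thu, 1976: Fri, 1977: Sun, 1978: Mon, 1979: Tue, 1980: Wed ✓, 1981: Fri, 1982: Sat, 1983: Sun, 1984: Mon
Wednesdays: 1974, 1980.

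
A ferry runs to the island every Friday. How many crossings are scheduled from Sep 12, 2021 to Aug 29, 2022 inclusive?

Sep 12, 2021 is a Sunday.
That's 352 days from start to end, counting both.
352 = 7 × 50 + 2, so there are 50 full weeks plus 2 extra days.
Each full week contributes one Friday: 50 so far.
The 2 extra days are Sunday, Monday — none qualify.
Total: 50 + 0 = 50.

50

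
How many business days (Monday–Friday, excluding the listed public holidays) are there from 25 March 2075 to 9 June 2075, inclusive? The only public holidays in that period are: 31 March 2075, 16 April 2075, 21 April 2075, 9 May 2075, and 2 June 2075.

53 business days

25 March 2075 is a Monday.
That's 77 days from start to end, counting both.
77 = 7 × 11, so the span is exactly 11 full weeks.
Each full week contributes 5 weekdays (Mon–Fri): 11 × 5 = 55.
Holidays: 31 March 2075 (Sun); 16 April 2075 (Tue); 21 April 2075 (Sun); 9 May 2075 (Thu); 2 June 2075 (Sun).
2 of the 5 holidays fall on weekdays; the rest are weekends and were already excluded.
Business days: 55 − 2 = 53.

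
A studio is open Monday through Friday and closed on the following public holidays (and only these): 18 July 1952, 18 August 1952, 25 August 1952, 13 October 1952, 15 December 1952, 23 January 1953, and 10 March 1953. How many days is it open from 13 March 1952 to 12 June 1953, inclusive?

320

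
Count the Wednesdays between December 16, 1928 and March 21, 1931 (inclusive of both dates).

December 16, 1928 is a Sunday.
That's 826 days from start to end, counting both.
826 = 7 × 118, so the span is exactly 118 full weeks.
Each full week contributes one Wednesday: 118 so far.
Total: 118.

118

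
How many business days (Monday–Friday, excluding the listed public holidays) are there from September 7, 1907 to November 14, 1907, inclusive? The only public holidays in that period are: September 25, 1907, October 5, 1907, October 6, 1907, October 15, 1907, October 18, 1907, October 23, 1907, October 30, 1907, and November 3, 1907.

September 7, 1907 is a Saturday.
From September 7, 1907 to November 14, 1907 is 69 days inclusive.
69 = 7 × 9 + 6, so there are 9 full weeks plus 6 extra days.
Each full week contributes 5 weekdays (Mon–Fri): 9 × 5 = 45.
The 6 extra days are Sat, Sun, Mon, Tue, Wed, Thu — 4 of them qualify.
Total: 45 + 4 = 49.
Holidays: September 25, 1907 (Wed); October 5, 1907 (Sat); October 6, 1907 (Sun); October 15, 1907 (Tue); October 18, 1907 (Fri); October 23, 1907 (Wed); October 30, 1907 (Wed); November 3, 1907 (Sun).
5 of the 8 holidays fall on weekdays; the rest are weekends and were already excluded.
Business days: 49 − 5 = 44.

44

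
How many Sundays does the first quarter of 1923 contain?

12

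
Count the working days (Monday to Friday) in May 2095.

22

1 May 2095 is a Sunday.
The range spans 31 days (inclusive of both endpoints).
31 = 7 × 4 + 3, so there are 4 full weeks plus 3 extra days.
Each full week contributes 5 weekdays (Mon–Fri): 4 × 5 = 20.
The 3 extra days are Sunday, Monday, Tuesday — 2 of them qualify.
Total: 20 + 2 = 22.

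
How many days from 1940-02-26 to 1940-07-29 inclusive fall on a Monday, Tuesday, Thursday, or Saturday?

1940-02-26 is a Monday.
From 1940-02-26 to 1940-07-29 is 155 days inclusive.
155 = 7 × 22 + 1, so there are 22 full weeks plus 1 extra day.
Each full week contributes 4 days from the set (Mon, Tue, Thu, Sat): 22 × 4 = 88.
The 1 extra day is Mon — 1 of them qualifies.
Total: 88 + 1 = 89.

89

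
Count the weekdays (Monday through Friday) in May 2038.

2038-05-01 is a Saturday.
The range spans 31 days (inclusive of both endpoints).
31 = 7 × 4 + 3, so there are 4 full weeks plus 3 extra days.
Each full week contributes 5 weekdays (Mon–Fri): 4 × 5 = 20.
The 3 extra days are Sat, Sun, Mon — 1 of them qualifies.
Total: 20 + 1 = 21.

21 weekdays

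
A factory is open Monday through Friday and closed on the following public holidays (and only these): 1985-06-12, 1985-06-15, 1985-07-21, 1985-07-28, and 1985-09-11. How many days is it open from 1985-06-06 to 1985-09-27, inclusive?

80 working days

1985-06-06 is a Thursday.
The range spans 114 days (inclusive of both endpoints).
114 = 7 × 16 + 2, so there are 16 full weeks plus 2 extra days.
Each full week contributes 5 weekdays (Mon–Fri): 16 × 5 = 80.
The 2 extra days are Thursday, Friday — 2 of them qualify.
Total: 80 + 2 = 82.
Holidays: 1985-06-12 (Wed); 1985-06-15 (Sat); 1985-07-21 (Sun); 1985-07-28 (Sun); 1985-09-11 (Wed).
2 of the 5 holidays fall on weekdays; the rest are weekends and were already excluded.
Business days: 82 − 2 = 80.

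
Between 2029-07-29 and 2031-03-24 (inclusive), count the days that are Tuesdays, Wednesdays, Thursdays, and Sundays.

345

2029-07-29 is a Sunday.
The range spans 604 days (inclusive of both endpoints).
604 = 7 × 86 + 2, so there are 86 full weeks plus 2 extra days.
Each full week contributes 4 days from the set (Tue, Wed, Thu, Sun): 86 × 4 = 344.
The 2 extra days are Sun, Mon — 1 of them qualifies.
Total: 344 + 1 = 345.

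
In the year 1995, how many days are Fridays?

52

Jan 1, 1995 is a Sunday.
The range spans 365 days (inclusive of both endpoints).
365 = 7 × 52 + 1, so there are 52 full weeks plus 1 extra day.
Each full week contributes one Friday: 52 so far.
The 1 extra day is Sunday — none qualify.
Total: 52 + 0 = 52.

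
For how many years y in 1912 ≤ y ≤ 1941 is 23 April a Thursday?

Day of week of April 23 in each year:
1912: Tue, 1913: Wed, 1914: Thu ✓, 1915: Fri, 1916: Sun, 1917: Mon, 1918: Tue, 1919: Wed, 1920: Fri, 1921: Sat, 1922: Sun, 1923: Mon, 1924: Wed, 1925: Thu ✓, 1926: Fri, 1927: Sat, 1928: Mon, 1929: Tue, 1930: Wed, 1931: Thu ✓, 1932: Sat, 1933: Sun, 1934: Mon, 1935: Tue, 1936: Thu ✓, 1937: Fri, 1938: Sat, 1939: Sun, 1940: Tue, 1941: Wed
Thursdays: 1914, 1925, 1931, 1936.

4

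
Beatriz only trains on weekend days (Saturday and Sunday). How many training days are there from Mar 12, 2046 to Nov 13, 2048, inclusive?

278

Mar 12, 2046 is a Monday.
From Mar 12, 2046 to Nov 13, 2048 is 978 days inclusive.
978 = 7 × 139 + 5, so there are 139 full weeks plus 5 extra days.
Each full week contributes 2 weekend days (Sat, Sun): 139 × 2 = 278.
The 5 extra days are Monday, Tuesday, Wednesday, Thursday, Friday — none qualify.
Total: 278 + 0 = 278.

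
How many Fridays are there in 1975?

52

Jan 1, 1975 is a Wednesday.
From Jan 1, 1975 to Dec 31, 1975 is 365 days inclusive.
365 = 7 × 52 + 1, so there are 52 full weeks plus 1 extra day.
Each full week contributes one Friday: 52 so far.
The 1 extra day is Wednesday — none qualify.
Total: 52 + 0 = 52.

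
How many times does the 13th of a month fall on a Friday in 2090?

The 13th falls on a Friday when the month's 13th has weekday Fri.
Jan 13 is Fri ✓; Feb 13 is Mon; Mar 13 is Mon; Apr 13 is Thu; May 13 is Sat; Jun 13 is Tue; Jul 13 is Thu; Aug 13 is Sun; Sep 13 is Wed; Oct 13 is Fri ✓; Nov 13 is Mon; Dec 13 is Wed.
Friday the 13ths: Jan, Oct.

2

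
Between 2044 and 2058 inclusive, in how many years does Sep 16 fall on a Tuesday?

Day of week of September 16 in each year:
2044: Fri, 2045: Sat, 2046: Sun, 2047: Mon, 2048: Wed, 2049: Thu, 2050: Fri, 2051: Sat, 2052: Mon, 2053: Tue ✓, 2054: Wed, 2055: Thu, 2056: Sat, 2057: Sun, 2058: Mon
Tuesdays: 2053.

1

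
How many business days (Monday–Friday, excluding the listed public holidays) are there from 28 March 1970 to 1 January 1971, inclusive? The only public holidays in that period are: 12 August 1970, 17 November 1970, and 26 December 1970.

198

28 March 1970 is a Saturday.
The range spans 280 days (inclusive of both endpoints).
280 = 7 × 40, so the span is exactly 40 full weeks.
Each full week contributes 5 weekdays (Mon–Fri): 40 × 5 = 200.
Total: 200.
Holidays: 12 August 1970 (Wed); 17 November 1970 (Tue); 26 December 1970 (Sat).
2 of the 3 holidays fall on weekdays; the rest are weekends and were already excluded.
Business days: 200 − 2 = 198.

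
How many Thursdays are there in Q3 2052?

July 1, 2052 is a Monday.
The range spans 92 days (inclusive of both endpoints).
92 = 7 × 13 + 1, so there are 13 full weeks plus 1 extra day.
Each full week contributes one Thursday: 13 so far.
The 1 extra day is Monday — none qualify.
Total: 13 + 0 = 13.

13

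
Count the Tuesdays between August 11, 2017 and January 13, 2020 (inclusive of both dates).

126 Tuesdays

August 11, 2017 is a Friday.
From August 11, 2017 to January 13, 2020 is 886 days inclusive.
886 = 7 × 126 + 4, so there are 126 full weeks plus 4 extra days.
Each full week contributes one Tuesday: 126 so far.
The 4 extra days are Friday, Saturday, Sunday, Monday — none qualify.
Total: 126 + 0 = 126.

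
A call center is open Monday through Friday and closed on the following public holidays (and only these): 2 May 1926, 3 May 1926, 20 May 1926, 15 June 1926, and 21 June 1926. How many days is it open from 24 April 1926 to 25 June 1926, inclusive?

41

24 April 1926 is a Saturday.
That's 63 days from start to end, counting both.
63 = 7 × 9, so the span is exactly 9 full weeks.
Each full week contributes 5 weekdays (Mon–Fri): 9 × 5 = 45.
Total: 45.
Holidays: 2 May 1926 (Sun); 3 May 1926 (Mon); 20 May 1926 (Thu); 15 June 1926 (Tue); 21 June 1926 (Mon).
4 of the 5 holidays fall on weekdays; the rest are weekends and were already excluded.
Business days: 45 − 4 = 41.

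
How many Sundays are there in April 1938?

4

1938-04-01 is a Friday.
The range spans 30 days (inclusive of both endpoints).
30 = 7 × 4 + 2, so there are 4 full weeks plus 2 extra days.
Each full week contributes one Sunday: 4 so far.
The 2 extra days are Friday, Saturday — none qualify.
Total: 4 + 0 = 4.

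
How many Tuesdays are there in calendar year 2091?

52

January 1, 2091 is a Monday.
That's 365 days from start to end, counting both.
365 = 7 × 52 + 1, so there are 52 full weeks plus 1 extra day.
Each full week contributes one Tuesday: 52 so far.
The 1 extra day is Monday — none qualify.
Total: 52 + 0 = 52.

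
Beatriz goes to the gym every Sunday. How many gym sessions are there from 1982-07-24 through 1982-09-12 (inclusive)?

8

1982-07-24 is a Saturday.
The range spans 51 days (inclusive of both endpoints).
51 = 7 × 7 + 2, so there are 7 full weeks plus 2 extra days.
Each full week contributes one Sunday: 7 so far.
The 2 extra days are Sat, Sun — 1 of them qualifies.
Total: 7 + 1 = 8.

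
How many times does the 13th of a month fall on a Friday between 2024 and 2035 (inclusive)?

20

Friday-the-13ths by year:
2024: Sep, Dec
2025: Jun
2026: Feb, Mar, Nov
2027: Aug
2028: Oct
2029: Apr, Jul
2030: Sep, Dec
2031: Jun
2032: Feb, Aug
2033: May
2034: Jan, Oct
2035: Apr, Jul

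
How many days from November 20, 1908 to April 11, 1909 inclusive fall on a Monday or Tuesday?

November 20, 1908 is a Friday.
The range spans 143 days (inclusive of both endpoints).
143 = 7 × 20 + 3, so there are 20 full weeks plus 3 extra days.
Each full week contributes 2 days from the set (Mon, Tue): 20 × 2 = 40.
The 3 extra days are Fri, Sat, Sun — none qualify.
Total: 40 + 0 = 40.

40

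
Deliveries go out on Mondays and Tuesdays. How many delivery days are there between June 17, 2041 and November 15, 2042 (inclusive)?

148

June 17, 2041 is a Monday.
The range spans 517 days (inclusive of both endpoints).
517 = 7 × 73 + 6, so there are 73 full weeks plus 6 extra days.
Each full week contributes 2 days from the set (Mon, Tue): 73 × 2 = 146.
The 6 extra days are Mon, Tue, Wed, Thu, Fri, Sat — 2 of them qualify.
Total: 146 + 2 = 148.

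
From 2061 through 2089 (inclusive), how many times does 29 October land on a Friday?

4

Day of week of October 29 in each year:
2061: Sat, 2062: Sun, 2063: Mon, 2064: Wed, 2065: Thu, 2066: Fri ✓, 2067: Sat, 2068: Mon, 2069: Tue, 2070: Wed, 2071: Thu, 2072: Sat, 2073: Sun, 2074: Mon, 2075: Tue, 2076: Thu, 2077: Fri ✓, 2078: Sat, 2079: Sun, 2080: Tue, 2081: Wed, 2082: Thu, 2083: Fri ✓, 2084: Sun, 2085: Mon, 2086: Tue, 2087: Wed, 2088: Fri ✓, 2089: Sat
Fridays: 2066, 2077, 2083, 2088.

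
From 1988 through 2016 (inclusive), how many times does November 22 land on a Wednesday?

4

Day of week of November 22 in each year:
1988: Tue, 1989: Wed ✓, 1990: Thu, 1991: Fri, 1992: Sun, 1993: Mon, 1994: Tue, 1995: Wed ✓, 1996: Fri, 1997: Sat, 1998: Sun, 1999: Mon, 2000: Wed ✓, 2001: Thu, 2002: Fri, 2003: Sat, 2004: Mon, 2005: Tue, 2006: Wed ✓, 2007: Thu, 2008: Sat, 2009: Sun, 2010: Mon, 2011: Tue, 2012: Thu, 2013: Fri, 2014: Sat, 2015: Sun, 2016: Tue
Wednesdays: 1989, 1995, 2000, 2006.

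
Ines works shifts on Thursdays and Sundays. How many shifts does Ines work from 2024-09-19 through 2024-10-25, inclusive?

2024-09-19 is a Thursday.
From 2024-09-19 to 2024-10-25 is 37 days inclusive.
37 = 7 × 5 + 2, so there are 5 full weeks plus 2 extra days.
Each full week contributes 2 days from the set (Thu, Sun): 5 × 2 = 10.
The 2 extra days are Thu, Fri — 1 of them qualifies.
Total: 10 + 1 = 11.

11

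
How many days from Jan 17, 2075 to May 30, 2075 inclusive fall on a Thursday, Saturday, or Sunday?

58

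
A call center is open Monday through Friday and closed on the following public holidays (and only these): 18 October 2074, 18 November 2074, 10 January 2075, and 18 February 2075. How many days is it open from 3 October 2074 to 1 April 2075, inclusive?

126 business days

3 October 2074 is a Wednesday.
That's 181 days from start to end, counting both.
181 = 7 × 25 + 6, so there are 25 full weeks plus 6 extra days.
Each full week contributes 5 weekdays (Mon–Fri): 25 × 5 = 125.
The 6 extra days are Wednesday, Thursday, Friday, Saturday, Sunday, Monday — 4 of them qualify.
Total: 125 + 4 = 129.
Holidays: 18 October 2074 (Thu); 18 November 2074 (Sun); 10 January 2075 (Thu); 18 February 2075 (Mon).
3 of the 4 holidays fall on weekdays; the rest are weekends and were already excluded.
Business days: 129 − 3 = 126.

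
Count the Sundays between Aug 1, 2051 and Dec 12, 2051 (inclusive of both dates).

19

Aug 1, 2051 is a Tuesday.
That's 134 days from start to end, counting both.
134 = 7 × 19 + 1, so there are 19 full weeks plus 1 extra day.
Each full week contributes one Sunday: 19 so far.
The 1 extra day is Tuesday — none qualify.
Total: 19 + 0 = 19.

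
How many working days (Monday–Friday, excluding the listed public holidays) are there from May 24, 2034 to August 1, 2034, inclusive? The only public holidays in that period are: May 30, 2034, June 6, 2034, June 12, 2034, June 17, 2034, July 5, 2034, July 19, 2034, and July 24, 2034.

May 24, 2034 is a Wednesday.
That's 70 days from start to end, counting both.
70 = 7 × 10, so the span is exactly 10 full weeks.
Each full week contributes 5 weekdays (Mon–Fri): 10 × 5 = 50.
Total: 50.
Holidays: May 30, 2034 (Tue); June 6, 2034 (Tue); June 12, 2034 (Mon); June 17, 2034 (Sat); July 5, 2034 (Wed); July 19, 2034 (Wed); July 24, 2034 (Mon).
6 of the 7 holidays fall on weekdays; the rest are weekends and were already excluded.
Business days: 50 − 6 = 44.

44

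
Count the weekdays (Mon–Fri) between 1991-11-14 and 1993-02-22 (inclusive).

1991-11-14 is a Thursday.
That's 467 days from start to end, counting both.
467 = 7 × 66 + 5, so there are 66 full weeks plus 5 extra days.
Each full week contributes 5 weekdays (Mon–Fri): 66 × 5 = 330.
The 5 extra days are Thu, Fri, Sat, Sun, Mon — 3 of them qualify.
Total: 330 + 3 = 333.

333 weekdays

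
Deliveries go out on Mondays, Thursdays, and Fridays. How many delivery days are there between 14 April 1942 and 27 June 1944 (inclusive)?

14 April 1942 is a Tuesday.
That's 806 days from start to end, counting both.
806 = 7 × 115 + 1, so there are 115 full weeks plus 1 extra day.
Each full week contributes 3 days from the set (Mon, Thu, Fri): 115 × 3 = 345.
The 1 extra day is Tue — none qualify.
Total: 345 + 0 = 345.

345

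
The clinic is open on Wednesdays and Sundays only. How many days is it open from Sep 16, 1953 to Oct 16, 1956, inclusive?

Sep 16, 1953 is a Wednesday.
The range spans 1127 days (inclusive of both endpoints).
1127 = 7 × 161, so the span is exactly 161 full weeks.
Each full week contributes 2 days from the set (Wed, Sun): 161 × 2 = 322.

322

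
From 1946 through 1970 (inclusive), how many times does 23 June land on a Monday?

4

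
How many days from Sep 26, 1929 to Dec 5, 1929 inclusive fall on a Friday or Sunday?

Sep 26, 1929 is a Thursday.
The range spans 71 days (inclusive of both endpoints).
71 = 7 × 10 + 1, so there are 10 full weeks plus 1 extra day.
Each full week contributes 2 days from the set (Fri, Sun): 10 × 2 = 20.
The 1 extra day is Thursday — none qualify.
Total: 20 + 0 = 20.

20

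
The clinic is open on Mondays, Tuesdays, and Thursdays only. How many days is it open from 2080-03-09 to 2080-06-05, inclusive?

2080-03-09 is a Saturday.
The range spans 89 days (inclusive of both endpoints).
89 = 7 × 12 + 5, so there are 12 full weeks plus 5 extra days.
Each full week contributes 3 days from the set (Mon, Tue, Thu): 12 × 3 = 36.
The 5 extra days are Sat, Sun, Mon, Tue, Wed — 2 of them qualify.
Total: 36 + 2 = 38.

38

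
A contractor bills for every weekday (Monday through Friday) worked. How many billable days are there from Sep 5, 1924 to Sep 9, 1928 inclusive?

1046

Sep 5, 1924 is a Friday.
From Sep 5, 1924 to Sep 9, 1928 is 1466 days inclusive.
1466 = 7 × 209 + 3, so there are 209 full weeks plus 3 extra days.
Each full week contributes 5 weekdays (Mon–Fri): 209 × 5 = 1045.
The 3 extra days are Fri, Sat, Sun — 1 of them qualifies.
Total: 1045 + 1 = 1046.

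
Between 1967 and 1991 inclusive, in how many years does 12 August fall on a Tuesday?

4

Day of week of August 12 in each year:
1967: Sat, 1968: Mon, 1969: Tue ✓, 1970: Wed, 1971: Thu, 1972: Sat, 1973: Sun, 1974: Mon, 1975: Tue ✓, 1976: Thu, 1977: Fri, 1978: Sat, 1979: Sun, 1980: Tue ✓, 1981: Wed, 1982: Thu, 1983: Fri, 1984: Sun, 1985: Mon, 1986: Tue ✓, 1987: Wed, 1988: Fri, 1989: Sat, 1990: Sun, 1991: Mon
Tuesdays: 1969, 1975, 1980, 1986.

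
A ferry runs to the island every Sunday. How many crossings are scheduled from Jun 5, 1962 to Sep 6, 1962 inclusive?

Jun 5, 1962 is a Tuesday.
That's 94 days from start to end, counting both.
94 = 7 × 13 + 3, so there are 13 full weeks plus 3 extra days.
Each full week contributes one Sunday: 13 so far.
The 3 extra days are Tuesday, Wednesday, Thursday — none qualify.
Total: 13 + 0 = 13.

13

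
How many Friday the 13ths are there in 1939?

2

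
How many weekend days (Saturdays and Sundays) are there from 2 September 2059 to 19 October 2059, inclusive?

2 September 2059 is a Tuesday.
From 2 September 2059 to 19 October 2059 is 48 days inclusive.
48 = 7 × 6 + 6, so there are 6 full weeks plus 6 extra days.
Each full week contributes 2 weekend days (Sat, Sun): 6 × 2 = 12.
The 6 extra days are Tue, Wed, Thu, Fri, Sat, Sun — 2 of them qualify.
Total: 12 + 2 = 14.

14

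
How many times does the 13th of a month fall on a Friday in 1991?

2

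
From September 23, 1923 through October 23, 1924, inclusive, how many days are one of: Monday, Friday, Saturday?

169

September 23, 1923 is a Sunday.
From September 23, 1923 to October 23, 1924 is 397 days inclusive.
397 = 7 × 56 + 5, so there are 56 full weeks plus 5 extra days.
Each full week contributes 3 days from the set (Mon, Fri, Sat): 56 × 3 = 168.
The 5 extra days are Sunday, Monday, Tuesday, Wednesday, Thursday — 1 of them qualifies.
Total: 168 + 1 = 169.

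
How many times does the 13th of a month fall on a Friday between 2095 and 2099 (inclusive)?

10

Friday-the-13ths by year:
2095: May
2096: Jan, Apr, Jul
2097: Sep, Dec
2098: Jun
2099: Feb, Mar, Nov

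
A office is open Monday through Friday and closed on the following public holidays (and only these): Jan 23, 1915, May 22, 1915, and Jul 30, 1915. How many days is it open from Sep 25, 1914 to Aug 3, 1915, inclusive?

Sep 25, 1914 is a Friday.
The range spans 313 days (inclusive of both endpoints).
313 = 7 × 44 + 5, so there are 44 full weeks plus 5 extra days.
Each full week contributes 5 weekdays (Mon–Fri): 44 × 5 = 220.
The 5 extra days are Friday, Saturday, Sunday, Monday, Tuesday — 3 of them qualify.
Total: 220 + 3 = 223.
Holidays: Jan 23, 1915 (Sat); May 22, 1915 (Sat); Jul 30, 1915 (Fri).
1 of the 3 holidays fall on weekdays; the rest are weekends and were already excluded.
Business days: 223 − 1 = 222.

222 working days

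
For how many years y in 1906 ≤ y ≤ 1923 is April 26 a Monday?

3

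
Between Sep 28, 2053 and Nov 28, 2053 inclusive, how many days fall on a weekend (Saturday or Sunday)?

Sep 28, 2053 is a Sunday.
From Sep 28, 2053 to Nov 28, 2053 is 62 days inclusive.
62 = 7 × 8 + 6, so there are 8 full weeks plus 6 extra days.
Each full week contributes 2 weekend days (Sat, Sun): 8 × 2 = 16.
The 6 extra days are Sunday, Monday, Tuesday, Wednesday, Thursday, Friday — 1 of them qualifies.
Total: 16 + 1 = 17.

17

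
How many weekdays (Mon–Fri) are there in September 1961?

21

1 September 1961 is a Friday.
From 1 September 1961 to 30 September 1961 is 30 days inclusive.
30 = 7 × 4 + 2, so there are 4 full weeks plus 2 extra days.
Each full week contributes 5 weekdays (Mon–Fri): 4 × 5 = 20.
The 2 extra days are Friday, Saturday — 1 of them qualifies.
Total: 20 + 1 = 21.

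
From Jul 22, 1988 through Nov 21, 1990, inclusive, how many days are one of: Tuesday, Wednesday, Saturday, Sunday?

488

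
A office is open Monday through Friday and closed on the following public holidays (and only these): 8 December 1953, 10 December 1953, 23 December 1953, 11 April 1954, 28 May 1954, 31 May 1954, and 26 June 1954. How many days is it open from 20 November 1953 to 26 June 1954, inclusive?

151 working days

20 November 1953 is a Friday.
From 20 November 1953 to 26 June 1954 is 219 days inclusive.
219 = 7 × 31 + 2, so there are 31 full weeks plus 2 extra days.
Each full week contributes 5 weekdays (Mon–Fri): 31 × 5 = 155.
The 2 extra days are Friday, Saturday — 1 of them qualifies.
Total: 155 + 1 = 156.
Holidays: 8 December 1953 (Tue); 10 December 1953 (Thu); 23 December 1953 (Wed); 11 April 1954 (Sun); 28 May 1954 (Fri); 31 May 1954 (Mon); 26 June 1954 (Sat).
5 of the 7 holidays fall on weekdays; the rest are weekends and were already excluded.
Business days: 156 − 5 = 151.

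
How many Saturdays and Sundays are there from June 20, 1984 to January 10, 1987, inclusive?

267

June 20, 1984 is a Wednesday.
The range spans 935 days (inclusive of both endpoints).
935 = 7 × 133 + 4, so there are 133 full weeks plus 4 extra days.
Each full week contributes 2 weekend days (Sat, Sun): 133 × 2 = 266.
The 4 extra days are Wed, Thu, Fri, Sat — 1 of them qualifies.
Total: 266 + 1 = 267.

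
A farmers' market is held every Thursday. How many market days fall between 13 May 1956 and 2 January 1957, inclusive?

13 May 1956 is a Sunday.
That's 235 days from start to end, counting both.
235 = 7 × 33 + 4, so there are 33 full weeks plus 4 extra days.
Each full week contributes one Thursday: 33 so far.
The 4 extra days are Sun, Mon, Tue, Wed — none qualify.
Total: 33 + 0 = 33.

33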